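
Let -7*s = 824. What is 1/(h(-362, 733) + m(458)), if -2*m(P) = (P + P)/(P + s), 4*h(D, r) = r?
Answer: 4764/866591 ≈ 0.0054974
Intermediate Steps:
s = -824/7 (s = -⅐*824 = -824/7 ≈ -117.71)
h(D, r) = r/4
m(P) = -P/(-824/7 + P) (m(P) = -(P + P)/(2*(P - 824/7)) = -2*P/(2*(-824/7 + P)) = -P/(-824/7 + P))
1/(h(-362, 733) + m(458)) = 1/((¼)*733 - 7*458/(-824 + 7*458)) = 1/(733/4 - 7*458/(-824 + 3206)) = 1/(733/4 - 7*458/2382) = 1/(733/4 - 7*458*1/2382) = 1/(733/4 - 1603/1191) = 1/(866591/4764) = 4764/866591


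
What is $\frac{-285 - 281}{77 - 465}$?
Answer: $\frac{283}{194} \approx 1.4588$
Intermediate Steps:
$\frac{-285 - 281}{77 - 465} = - \frac{566}{-388} = \left(-566\right) \left(- \frac{1}{388}\right) = \frac{283}{194}$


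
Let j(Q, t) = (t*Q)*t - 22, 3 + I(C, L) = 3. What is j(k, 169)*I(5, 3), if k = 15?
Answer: 0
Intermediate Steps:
I(C, L) = 0 (I(C, L) = -3 + 3 = 0)
j(Q, t) = -22 + Q*t² (j(Q, t) = (Q*t)*t - 22 = Q*t² - 22 = -22 + Q*t²)
j(k, 169)*I(5, 3) = (-22 + 15*169²)*0 = (-22 + 15*28561)*0 = (-22 + 428415)*0 = 428393*0 = 0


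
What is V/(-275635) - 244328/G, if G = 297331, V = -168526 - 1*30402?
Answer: -8197887112/81954830185 ≈ -0.10003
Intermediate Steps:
V = -198928 (V = -168526 - 30402 = -198928)
V/(-275635) - 244328/G = -198928/(-275635) - 244328/297331 = -198928*(-1/275635) - 244328*1/297331 = 198928/275635 - 244328/297331 = -8197887112/81954830185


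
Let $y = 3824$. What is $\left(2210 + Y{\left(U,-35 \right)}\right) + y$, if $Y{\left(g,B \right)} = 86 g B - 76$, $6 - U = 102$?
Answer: $294918$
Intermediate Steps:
$U = -96$ ($U = 6 - 102 = -96$)
$Y{\left(g,B \right)} = -76 + 86 B g$ ($Y{\left(g,B \right)} = 86 B g - 76 = -76 + 86 B g$)
$\left(2210 + Y{\left(U,-35 \right)}\right) + y = \left(2210 - \left(76 + 3010 \left(-96\right)\right)\right) + 3824 = \left(2210 + \left(-76 + 288960\right)\right) + 3824 = \left(2210 + 288884\right) + 3824 = 291094 + 3824 = 294918$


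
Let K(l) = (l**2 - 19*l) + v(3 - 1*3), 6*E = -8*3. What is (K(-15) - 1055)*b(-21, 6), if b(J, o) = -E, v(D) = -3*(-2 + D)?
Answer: -2156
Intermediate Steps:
v(D) = 6 - 3*D
E = -4 (E = (-8*3)/6 = (1/6)*(-24) = -4)
K(l) = 6 + l**2 - 19*l (K(l) = (l**2 - 19*l) + (6 - 3*(3 - 1*3)) = (l**2 - 19*l) + (6 - 3*(3 - 3)) = (l**2 - 19*l) + (6 - 3*0) = (l**2 - 19*l) + (6 + 0) = (l**2 - 19*l) + 6 = 6 + l**2 - 19*l)
b(J, o) = 4 (b(J, o) = -1*(-4) = 4)
(K(-15) - 1055)*b(-21, 6) = ((6 + (-15)**2 - 19*(-15)) - 1055)*4 = ((6 + 225 + 285) - 1055)*4 = (516 - 1055)*4 = -539*4 = -2156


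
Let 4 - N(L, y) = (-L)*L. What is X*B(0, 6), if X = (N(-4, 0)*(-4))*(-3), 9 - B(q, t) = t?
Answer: 720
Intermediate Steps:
N(L, y) = 4 + L² (N(L, y) = 4 - (-L)*L = 4 - (-1)*L² = 4 + L²)
B(q, t) = 9 - t
X = 240 (X = ((4 + (-4)²)*(-4))*(-3) = ((4 + 16)*(-4))*(-3) = (20*(-4))*(-3) = -80*(-3) = 240)
X*B(0, 6) = 240*(9 - 1*6) = 240*(9 - 6) = 240*3 = 720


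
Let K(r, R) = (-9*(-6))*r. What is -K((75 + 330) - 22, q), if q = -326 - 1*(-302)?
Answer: -20682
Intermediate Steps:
q = -24 (q = -326 + 302 = -24)
K(r, R) = 54*r
-K((75 + 330) - 22, q) = -54*((75 + 330) - 22) = -54*(405 - 22) = -54*383 = -1*20682 = -20682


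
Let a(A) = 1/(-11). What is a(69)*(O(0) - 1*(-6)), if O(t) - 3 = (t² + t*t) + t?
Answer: -9/11 ≈ -0.81818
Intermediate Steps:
a(A) = -1/11
O(t) = 3 + t + 2*t² (O(t) = 3 + ((t² + t*t) + t) = 3 + ((t² + t²) + t) = 3 + (2*t² + t) = 3 + (t + 2*t²) = 3 + t + 2*t²)
a(69)*(O(0) - 1*(-6)) = -((3 + 0 + 2*0²) - 1*(-6))/11 = -((3 + 0 + 2*0) + 6)/11 = -((3 + 0 + 0) + 6)/11 = -(3 + 6)/11 = -1/11*9 = -9/11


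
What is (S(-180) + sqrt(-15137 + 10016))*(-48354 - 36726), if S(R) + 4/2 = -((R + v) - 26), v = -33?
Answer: -20163960 - 255240*I*sqrt(569) ≈ -2.0164e+7 - 6.0884e+6*I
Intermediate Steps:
S(R) = 57 - R (S(R) = -2 - ((R - 33) - 26) = -2 - ((-33 + R) - 26) = -2 - (-59 + R) = -2 + (59 - R) = 57 - R)
(S(-180) + sqrt(-15137 + 10016))*(-48354 - 36726) = ((57 - 1*(-180)) + sqrt(-15137 + 10016))*(-48354 - 36726) = ((57 + 180) + sqrt(-5121))*(-85080) = (237 + 3*I*sqrt(569))*(-85080) = -20163960 - 255240*I*sqrt(569)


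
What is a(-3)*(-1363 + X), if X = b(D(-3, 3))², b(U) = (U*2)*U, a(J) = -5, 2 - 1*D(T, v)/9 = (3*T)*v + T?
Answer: -137594135905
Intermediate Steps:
D(T, v) = 18 - 9*T - 27*T*v (D(T, v) = 18 - 9*((3*T)*v + T) = 18 - 9*(3*T*v + T) = 18 - 9*(T + 3*T*v) = 18 + (-9*T - 27*T*v) = 18 - 9*T - 27*T*v)
b(U) = 2*U² (b(U) = (2*U)*U = 2*U²)
X = 27518828544 (X = (2*(18 - 9*(-3) - 27*(-3)*3)²)² = (2*(18 + 27 + 243)²)² = (2*288²)² = (2*82944)² = 165888² = 27518828544)
a(-3)*(-1363 + X) = -5*(-1363 + 27518828544) = -5*27518827181 = -137594135905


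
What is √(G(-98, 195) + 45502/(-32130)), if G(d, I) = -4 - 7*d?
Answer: √19516438515/5355 ≈ 26.088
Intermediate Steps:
√(G(-98, 195) + 45502/(-32130)) = √((-4 - 7*(-98)) + 45502/(-32130)) = √((-4 + 686) + 45502*(-1/32130)) = √(682 - 22751/16065) = √(10933579/16065) = √19516438515/5355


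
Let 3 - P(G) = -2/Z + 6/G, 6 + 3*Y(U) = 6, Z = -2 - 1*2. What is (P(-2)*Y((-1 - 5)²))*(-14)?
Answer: 0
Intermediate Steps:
Z = -4 (Z = -2 - 2 = -4)
Y(U) = 0 (Y(U) = -2 + (⅓)*6 = -2 + 2 = 0)
P(G) = 5/2 - 6/G (P(G) = 3 - (-2/(-4) + 6/G) = 3 - (-2*(-¼) + 6/G) = 3 - (½ + 6/G) = 3 + (-½ - 6/G) = 5/2 - 6/G)
(P(-2)*Y((-1 - 5)²))*(-14) = ((5/2 - 6/(-2))*0)*(-14) = ((5/2 - 6*(-½))*0)*(-14) = ((5/2 + 3)*0)*(-14) = ((11/2)*0)*(-14) = 0*(-14) = 0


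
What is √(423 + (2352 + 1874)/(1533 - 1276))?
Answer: √29024809/257 ≈ 20.963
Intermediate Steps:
√(423 + (2352 + 1874)/(1533 - 1276)) = √(423 + 4226/257) = √(112937/257) = √29024809/257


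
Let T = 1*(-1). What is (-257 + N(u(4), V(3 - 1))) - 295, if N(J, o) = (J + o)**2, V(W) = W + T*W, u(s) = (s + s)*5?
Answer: 1048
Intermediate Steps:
T = -1
u(s) = 10*s (u(s) = (2*s)*5 = 10*s)
V(W) = 0 (V(W) = W - W = 0)
(-257 + N(u(4), V(3 - 1))) - 295 = (-257 + (10*4 + 0)**2) - 295 = (-257 + (40 + 0)**2) - 295 = (-257 + 40**2) - 295 = (-257 + 1600) - 295 = 1343 - 295 = 1048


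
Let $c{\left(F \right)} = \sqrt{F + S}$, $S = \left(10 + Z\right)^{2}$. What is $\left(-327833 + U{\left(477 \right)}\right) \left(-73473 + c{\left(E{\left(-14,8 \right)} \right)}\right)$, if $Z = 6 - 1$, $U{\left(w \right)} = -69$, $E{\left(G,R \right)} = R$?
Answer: $24091943646 - 327902 \sqrt{233} \approx 2.4087 \cdot 10^{10}$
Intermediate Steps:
$Z = 5$
$S = 225$ ($S = \left(10 + 5\right)^{2} = 15^{2} = 225$)
$c{\left(F \right)} = \sqrt{225 + F}$ ($c{\left(F \right)} = \sqrt{F + 225} = \sqrt{225 + F}$)
$\left(-327833 + U{\left(477 \right)}\right) \left(-73473 + c{\left(E{\left(-14,8 \right)} \right)}\right) = \left(-327833 - 69\right) \left(-73473 + \sqrt{225 + 8}\right) = - 327902 \left(-73473 + \sqrt{233}\right) = 24091943646 - 327902 \sqrt{233}$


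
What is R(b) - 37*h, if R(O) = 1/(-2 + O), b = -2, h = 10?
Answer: -1481/4 ≈ -370.25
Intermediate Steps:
R(b) - 37*h = 1/(-2 - 2) - 37*10 = 1/(-4) - 370 = -¼ - 370 = -1481/4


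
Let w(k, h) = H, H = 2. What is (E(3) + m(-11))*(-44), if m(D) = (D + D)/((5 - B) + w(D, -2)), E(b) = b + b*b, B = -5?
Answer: -1342/3 ≈ -447.33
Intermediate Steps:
E(b) = b + b²
w(k, h) = 2
m(D) = D/6 (m(D) = (D + D)/((5 - 1*(-5)) + 2) = (2*D)/((5 + 5) + 2) = (2*D)/(10 + 2) = (2*D)/12 = (2*D)*(1/12) = D/6)
(E(3) + m(-11))*(-44) = (3*(1 + 3) + (⅙)*(-11))*(-44) = (3*4 - 11/6)*(-44) = (12 - 11/6)*(-44) = (61/6)*(-44) = -1342/3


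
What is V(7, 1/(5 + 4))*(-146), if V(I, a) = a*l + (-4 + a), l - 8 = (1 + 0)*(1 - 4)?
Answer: 1460/3 ≈ 486.67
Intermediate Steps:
l = 5 (l = 8 + (1 + 0)*(1 - 4) = 8 + 1*(-3) = 8 - 3 = 5)
V(I, a) = -4 + 6*a (V(I, a) = a*5 + (-4 + a) = 5*a + (-4 + a) = -4 + 6*a)
V(7, 1/(5 + 4))*(-146) = (-4 + 6/(5 + 4))*(-146) = (-4 + 6/9)*(-146) = (-4 + 6*(⅑))*(-146) = (-4 + ⅔)*(-146) = -10/3*(-146) = 1460/3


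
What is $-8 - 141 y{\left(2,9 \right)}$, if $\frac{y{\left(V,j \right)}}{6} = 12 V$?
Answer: $-20312$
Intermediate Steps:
$y{\left(V,j \right)} = 72 V$ ($y{\left(V,j \right)} = 6 \cdot 12 V = 72 V$)
$-8 - 141 y{\left(2,9 \right)} = -8 - 141 \cdot 72 \cdot 2 = -8 - 20304 = -20312$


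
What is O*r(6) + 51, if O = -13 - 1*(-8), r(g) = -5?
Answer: 76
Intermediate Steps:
O = -5 (O = -13 + 8 = -5)
O*r(6) + 51 = -5*(-5) + 51 = 25 + 51 = 76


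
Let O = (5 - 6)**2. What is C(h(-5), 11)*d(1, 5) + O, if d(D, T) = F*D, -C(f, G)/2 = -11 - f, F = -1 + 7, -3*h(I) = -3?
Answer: 145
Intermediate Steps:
h(I) = 1 (h(I) = -1/3*(-3) = 1)
F = 6
C(f, G) = 22 + 2*f (C(f, G) = -2*(-11 - f) = 22 + 2*f)
d(D, T) = 6*D
O = 1 (O = (-1)**2 = 1)
C(h(-5), 11)*d(1, 5) + O = (22 + 2*1)*(6*1) + 1 = (22 + 2)*6 + 1 = 24*6 + 1 = 144 + 1 = 145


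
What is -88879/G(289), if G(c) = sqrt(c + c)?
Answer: -88879*sqrt(2)/34 ≈ -3696.9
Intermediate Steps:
G(c) = sqrt(2)*sqrt(c) (G(c) = sqrt(2*c) = sqrt(2)*sqrt(c))
-88879/G(289) = -88879*sqrt(2)/34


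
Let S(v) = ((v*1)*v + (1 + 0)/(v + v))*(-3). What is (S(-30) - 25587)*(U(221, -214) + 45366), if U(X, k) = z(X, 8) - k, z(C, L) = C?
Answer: -25911411939/20 ≈ -1.2956e+9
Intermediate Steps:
U(X, k) = X - k
S(v) = -3*v² - 3/(2*v) (S(v) = (v*v + 1/(2*v))*(-3) = (v² + 1*(1/(2*v)))*(-3) = (v² + 1/(2*v))*(-3) = -3*v² - 3/(2*v))
(S(-30) - 25587)*(U(221, -214) + 45366) = ((3/2)*(-1 - 2*(-30)³)/(-30) - 25587)*((221 - 1*(-214)) + 45366) = ((3/2)*(-1/30)*(-1 - 2*(-27000)) - 25587)*((221 + 214) + 45366) = ((3/2)*(-1/30)*(-1 + 54000) - 25587)*(435 + 45366) = ((3/2)*(-1/30)*53999 - 25587)*45801 = (-53999/20 - 25587)*45801 = -565739/20*45801 = -25911411939/20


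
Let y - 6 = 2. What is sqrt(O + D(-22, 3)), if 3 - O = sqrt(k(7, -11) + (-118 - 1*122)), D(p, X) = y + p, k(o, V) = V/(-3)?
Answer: sqrt(-99 - 3*I*sqrt(2127))/3 ≈ 1.9879 - 3.8667*I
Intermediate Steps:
y = 8 (y = 6 + 2 = 8)
k(o, V) = -V/3 (k(o, V) = V*(-1/3) = -V/3)
D(p, X) = 8 + p
O = 3 - I*sqrt(2127)/3 (O = 3 - sqrt(-1/3*(-11) + (-118 - 1*122)) = 3 - sqrt(11/3 + (-118 - 122)) = 3 - sqrt(11/3 - 240) = 3 - sqrt(-709/3) = 3 - I*sqrt(2127)/3 ≈ 3.0 - 15.373*I)
sqrt(O + D(-22, 3)) = sqrt((3 - I*sqrt(2127)/3) + (8 - 22)) = sqrt((3 - I*sqrt(2127)/3) - 14) = sqrt(-11 - I*sqrt(2127)/3)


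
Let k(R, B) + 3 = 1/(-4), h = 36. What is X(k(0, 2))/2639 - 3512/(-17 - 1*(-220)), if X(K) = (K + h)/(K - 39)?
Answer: -1102285/63713 ≈ -17.301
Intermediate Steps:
k(R, B) = -13/4 (k(R, B) = -3 + 1/(-4) = -3 - ¼ = -13/4)
X(K) = (36 + K)/(-39 + K) (X(K) = (K + 36)/(K - 39) = (36 + K)/(-39 + K))
X(k(0, 2))/2639 - 3512/(-17 - 1*(-220)) = ((36 - 13/4)/(-39 - 13/4))/2639 - 3512/(-17 - 1*(-220)) = ((131/4)/(-169/4))*(1/2639) - 3512/(-17 + 220) = -4/169*131/4*(1/2639) - 3512/203 = -131/169*1/2639 - 3512*1/203 = -131/445991 - 3512/203 = -1102285/63713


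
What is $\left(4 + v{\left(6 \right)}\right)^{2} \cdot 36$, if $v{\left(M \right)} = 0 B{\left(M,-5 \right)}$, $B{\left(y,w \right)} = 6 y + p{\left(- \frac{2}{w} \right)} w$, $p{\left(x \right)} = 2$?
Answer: $576$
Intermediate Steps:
$B{\left(y,w \right)} = 2 w + 6 y$ ($B{\left(y,w \right)} = 6 y + 2 w = 2 w + 6 y$)
$v{\left(M \right)} = 0$ ($v{\left(M \right)} = 0 \left(2 \left(-5\right) + 6 M\right) = 0 \left(-10 + 6 M\right) = 0$)
$\left(4 + v{\left(6 \right)}\right)^{2} \cdot 36 = \left(4 + 0\right)^{2} \cdot 36 = 4^{2} \cdot 36 = 16 \cdot 36 = 576$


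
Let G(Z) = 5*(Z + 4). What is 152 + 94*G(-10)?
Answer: -2668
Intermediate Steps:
G(Z) = 20 + 5*Z (G(Z) = 5*(4 + Z) = 20 + 5*Z)
152 + 94*G(-10) = 152 + 94*(20 + 5*(-10)) = 152 + 94*(20 - 50) = 152 + 94*(-30) = 152 - 2820 = -2668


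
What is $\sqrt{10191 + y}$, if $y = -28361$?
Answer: $i \sqrt{18170} \approx 134.8 i$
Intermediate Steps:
$\sqrt{10191 + y} = \sqrt{10191 - 28361} = \sqrt{-18170} = i \sqrt{18170}$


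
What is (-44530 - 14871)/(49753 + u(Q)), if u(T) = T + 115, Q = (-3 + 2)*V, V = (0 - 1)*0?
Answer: -59401/49868 ≈ -1.1912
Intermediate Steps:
V = 0 (V = -1*0 = 0)
Q = 0 (Q = (-3 + 2)*0 = -1*0 = 0)
u(T) = 115 + T
(-44530 - 14871)/(49753 + u(Q)) = (-44530 - 14871)/(49753 + (115 + 0)) = -59401/(49753 + 115) = -59401/49868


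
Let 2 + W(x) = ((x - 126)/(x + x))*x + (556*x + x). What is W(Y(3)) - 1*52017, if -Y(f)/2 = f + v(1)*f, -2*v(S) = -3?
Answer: -120889/2 ≈ -60445.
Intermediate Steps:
v(S) = 3/2 (v(S) = -1/2*(-3) = 3/2)
Y(f) = -5*f (Y(f) = -2*(f + 3*f/2) = -5*f)
W(x) = -65 + 1115*x/2 (W(x) = -2 + (((x - 126)/(x + x))*x + (556*x + x)) = -2 + (((-126 + x)/((2*x)))*x + 557*x) = -2 + (((-126 + x)*(1/(2*x)))*x + 557*x) = -2 + (((-126 + x)/(2*x))*x + 557*x) = -2 + ((-63 + x/2) + 557*x) = -2 + (-63 + 1115*x/2) = -65 + 1115*x/2)
W(Y(3)) - 1*52017 = (-65 + 1115*(-5*3)/2) - 1*52017 = (-65 + (1115/2)*(-15)) - 52017 = (-65 - 16725/2) - 52017 = -16855/2 - 52017 = -120889/2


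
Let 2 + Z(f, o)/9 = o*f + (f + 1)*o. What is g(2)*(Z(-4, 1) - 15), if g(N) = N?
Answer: -192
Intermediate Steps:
Z(f, o) = -18 + 9*f*o + 9*o*(1 + f) (Z(f, o) = -18 + 9*(o*f + (f + 1)*o) = -18 + 9*(f*o + (1 + f)*o) = -18 + 9*(f*o + o*(1 + f)) = -18 + (9*f*o + 9*o*(1 + f)) = -18 + 9*f*o + 9*o*(1 + f))
g(2)*(Z(-4, 1) - 15) = 2*((-18 + 9*1 + 18*(-4)*1) - 15) = 2*((-18 + 9 - 72) - 15) = 2*(-81 - 15) = 2*(-96) = -192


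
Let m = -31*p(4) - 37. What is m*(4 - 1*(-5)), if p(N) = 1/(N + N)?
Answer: -2943/8 ≈ -367.88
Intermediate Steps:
p(N) = 1/(2*N)
m = -327/8 (m = -31/(2*4) - 37 = -31*⅛ - 37 = -31/8 - 37 = -327/8 ≈ -40.875)
m*(4 - 1*(-5)) = -327*(4 - 1*(-5))/8 = -327*(4 + 5)/8 = -327/8*9 = -2943/8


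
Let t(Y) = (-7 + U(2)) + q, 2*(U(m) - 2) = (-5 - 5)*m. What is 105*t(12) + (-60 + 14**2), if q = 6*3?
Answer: 451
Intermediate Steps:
U(m) = 2 - 5*m (U(m) = 2 + ((-5 - 5)*m)/2 = 2 + (-10*m)/2 = 2 - 5*m)
q = 18
t(Y) = 3 (t(Y) = (-7 + (2 - 5*2)) + 18 = (-7 + (2 - 10)) + 18 = (-7 - 8) + 18 = -15 + 18 = 3)
105*t(12) + (-60 + 14**2) = 105*3 + (-60 + 14**2) = 315 + (-60 + 196) = 315 + 136 = 451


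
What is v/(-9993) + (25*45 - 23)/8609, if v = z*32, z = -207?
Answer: 22679434/28676579 ≈ 0.79087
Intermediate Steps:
v = -6624 (v = -207*32 = -6624)
v/(-9993) + (25*45 - 23)/8609 = -6624/(-9993) + (25*45 - 23)/8609 = -6624*(-1/9993) + (1125 - 23)*(1/8609) = 2208/3331 + 1102*(1/8609) = 2208/3331 + 1102/8609 = 22679434/28676579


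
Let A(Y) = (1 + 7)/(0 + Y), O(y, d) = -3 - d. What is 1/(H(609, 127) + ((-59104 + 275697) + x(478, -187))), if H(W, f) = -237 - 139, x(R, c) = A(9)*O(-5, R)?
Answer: 9/1942105 ≈ 4.6341e-6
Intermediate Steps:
A(Y) = 8/Y
x(R, c) = -8/3 - 8*R/9 (x(R, c) = (8/9)*(-3 - R) = (8*(⅑))*(-3 - R) = 8*(-3 - R)/9 = -8/3 - 8*R/9)
H(W, f) = -376
1/(H(609, 127) + ((-59104 + 275697) + x(478, -187))) = 1/(-376 + ((-59104 + 275697) + (-8/3 - 8/9*478))) = 1/(-376 + (216593 + (-8/3 - 3824/9))) = 1/(-376 + (216593 - 3848/9)) = 1/(-376 + 1945489/9) = 1/(1942105/9) = 9/1942105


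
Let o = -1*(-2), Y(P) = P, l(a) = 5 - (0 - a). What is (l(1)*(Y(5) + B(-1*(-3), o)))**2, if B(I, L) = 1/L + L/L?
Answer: 1521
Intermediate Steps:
l(a) = 5 + a (l(a) = 5 - (-1)*a = 5 + a)
o = 2
B(I, L) = 1 + 1/L (B(I, L) = 1/L + 1 = 1 + 1/L)
(l(1)*(Y(5) + B(-1*(-3), o)))**2 = ((5 + 1)*(5 + (1 + 2)/2))**2 = (6*(5 + (1/2)*3))**2 = (6*(5 + 3/2))**2 = (6*(13/2))**2 = 39**2 = 1521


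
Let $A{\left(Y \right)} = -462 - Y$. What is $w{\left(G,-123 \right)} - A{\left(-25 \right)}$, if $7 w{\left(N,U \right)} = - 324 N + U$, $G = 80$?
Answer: $- \frac{22984}{7} \approx -3283.4$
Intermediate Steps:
$w{\left(N,U \right)} = - \frac{324 N}{7} + \frac{U}{7}$ ($w{\left(N,U \right)} = \frac{- 324 N + U}{7} = \frac{U - 324 N}{7} = - \frac{324 N}{7} + \frac{U}{7}$)
$w{\left(G,-123 \right)} - A{\left(-25 \right)} = \left(\left(- \frac{324}{7}\right) 80 + \frac{1}{7} \left(-123\right)\right) - \left(-462 - -25\right) = \left(- \frac{25920}{7} - \frac{123}{7}\right) - \left(-462 + 25\right) = - \frac{26043}{7} - -437 = - \frac{26043}{7} + 437 = - \frac{22984}{7}$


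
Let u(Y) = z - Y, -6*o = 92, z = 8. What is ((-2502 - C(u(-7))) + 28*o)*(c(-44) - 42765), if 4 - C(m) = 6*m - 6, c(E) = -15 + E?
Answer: 366316496/3 ≈ 1.2211e+8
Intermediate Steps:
o = -46/3 (o = -1/6*92 = -46/3 ≈ -15.333)
u(Y) = 8 - Y
C(m) = 10 - 6*m (C(m) = 4 - (6*m - 6) = 4 - (-6 + 6*m) = 4 + (6 - 6*m) = 10 - 6*m)
((-2502 - C(u(-7))) + 28*o)*(c(-44) - 42765) = ((-2502 - (10 - 6*(8 - 1*(-7)))) + 28*(-46/3))*((-15 - 44) - 42765) = ((-2502 - (10 - 6*(8 + 7))) - 1288/3)*(-59 - 42765) = ((-2502 - (10 - 6*15)) - 1288/3)*(-42824) = ((-2502 - (10 - 90)) - 1288/3)*(-42824) = ((-2502 - 1*(-80)) - 1288/3)*(-42824) = ((-2502 + 80) - 1288/3)*(-42824) = (-2422 - 1288/3)*(-42824) = -8554/3*(-42824) = 366316496/3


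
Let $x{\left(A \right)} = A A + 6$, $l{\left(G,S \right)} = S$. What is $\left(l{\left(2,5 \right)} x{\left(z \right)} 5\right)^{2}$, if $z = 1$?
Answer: $30625$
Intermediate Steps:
$x{\left(A \right)} = 6 + A^{2}$ ($x{\left(A \right)} = A^{2} + 6 = 6 + A^{2}$)
$\left(l{\left(2,5 \right)} x{\left(z \right)} 5\right)^{2} = \left(5 \left(6 + 1^{2}\right) 5\right)^{2} = \left(5 \left(6 + 1\right) 5\right)^{2} = \left(5 \cdot 7 \cdot 5\right)^{2} = \left(35 \cdot 5\right)^{2} = 175^{2} = 30625$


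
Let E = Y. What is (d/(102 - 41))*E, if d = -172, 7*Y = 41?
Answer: -7052/427 ≈ -16.515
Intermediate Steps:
Y = 41/7 (Y = (⅐)*41 = 41/7 ≈ 5.8571)
E = 41/7 ≈ 5.8571
(d/(102 - 41))*E = (-172/(102 - 41))*(41/7) = (-172/61)*(41/7) = ((1/61)*(-172))*(41/7) = -172/61*41/7 = -7052/427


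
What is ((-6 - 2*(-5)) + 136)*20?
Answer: 2800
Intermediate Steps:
((-6 - 2*(-5)) + 136)*20 = ((-6 + 10) + 136)*20 = (4 + 136)*20 = 140*20 = 2800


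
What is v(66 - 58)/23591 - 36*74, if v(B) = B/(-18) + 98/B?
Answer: -2262470839/849276 ≈ -2664.0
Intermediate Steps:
v(B) = 98/B - B/18 (v(B) = B*(-1/18) + 98/B = -B/18 + 98/B = 98/B - B/18)
v(66 - 58)/23591 - 36*74 = (98/(66 - 58) - (66 - 58)/18)/23591 - 36*74 = (98/8 - 1/18*8)*(1/23591) - 2664 = (98*(⅛) - 4/9)*(1/23591) - 2664 = (49/4 - 4/9)*(1/23591) - 2664 = (425/36)*(1/23591) - 2664 = 425/849276 - 2664 = -2262470839/849276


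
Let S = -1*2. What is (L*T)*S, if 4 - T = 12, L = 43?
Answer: 688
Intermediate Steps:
S = -2
T = -8 (T = 4 - 1*12 = 4 - 12 = -8)
(L*T)*S = (43*(-8))*(-2) = -344*(-2) = 688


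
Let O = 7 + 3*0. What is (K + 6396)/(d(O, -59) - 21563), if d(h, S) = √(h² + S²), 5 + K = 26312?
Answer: -705174789/464959439 - 32703*√3530/464959439 ≈ -1.5208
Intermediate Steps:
K = 26307 (K = -5 + 26312 = 26307)
O = 7 (O = 7 + 0 = 7)
d(h, S) = √(S² + h²)
(K + 6396)/(d(O, -59) - 21563) = (26307 + 6396)/(√((-59)² + 7²) - 21563) = 32703/(√(3481 + 49) - 21563) = 32703/(√3530 - 21563) = 32703/(-21563 + √3530)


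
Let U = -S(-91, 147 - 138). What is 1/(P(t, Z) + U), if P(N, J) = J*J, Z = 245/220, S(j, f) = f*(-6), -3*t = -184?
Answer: 1936/106945 ≈ 0.018103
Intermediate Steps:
t = 184/3 (t = -⅓*(-184) = 184/3 ≈ 61.333)
S(j, f) = -6*f
U = 54 (U = -(-6)*(147 - 138) = -(-6)*9 = -1*(-54) = 54)
Z = 49/44 (Z = 245*(1/220) = 49/44 ≈ 1.1136)
P(N, J) = J²
1/(P(t, Z) + U) = 1/((49/44)² + 54) = 1/(2401/1936 + 54) = 1/(106945/1936) = 1936/106945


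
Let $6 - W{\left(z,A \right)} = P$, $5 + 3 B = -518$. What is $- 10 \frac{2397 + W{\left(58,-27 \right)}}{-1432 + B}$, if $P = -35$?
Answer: $\frac{73140}{4819} \approx 15.177$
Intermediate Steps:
$B = - \frac{523}{3}$ ($B = - \frac{5}{3} + \frac{1}{3} \left(-518\right) = - \frac{5}{3} - \frac{518}{3} = - \frac{523}{3} \approx -174.33$)
$W{\left(z,A \right)} = 41$ ($W{\left(z,A \right)} = 6 - -35 = 6 + 35 = 41$)
$- 10 \frac{2397 + W{\left(58,-27 \right)}}{-1432 + B} = - 10 \frac{2397 + 41}{-1432 - \frac{523}{3}} = - 10 \frac{2438}{- \frac{4819}{3}} = - 10 \cdot 2438 \left(- \frac{3}{4819}\right) = \left(-10\right) \left(- \frac{7314}{4819}\right) = \frac{73140}{4819}$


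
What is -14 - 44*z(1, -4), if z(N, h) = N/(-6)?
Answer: -20/3 ≈ -6.6667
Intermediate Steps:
z(N, h) = -N/6 (z(N, h) = N*(-1/6) = -N/6)
-14 - 44*z(1, -4) = -14 - (-22)/3 = -14 - 44*(-1/6) = -14 + 22/3 = -20/3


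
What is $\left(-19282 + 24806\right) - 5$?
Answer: $5519$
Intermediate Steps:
$\left(-19282 + 24806\right) - 5 = 5524 + \left(48 - 53\right) = 5524 - 5 = 5519$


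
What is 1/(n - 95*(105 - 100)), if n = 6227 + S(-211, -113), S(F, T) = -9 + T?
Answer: 1/5630 ≈ 0.00017762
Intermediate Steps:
n = 6105 (n = 6227 + (-9 - 113) = 6227 - 122 = 6105)
1/(n - 95*(105 - 100)) = 1/(6105 - 95*(105 - 100)) = 1/(6105 - 95*5) = 1/(6105 - 475) = 1/5630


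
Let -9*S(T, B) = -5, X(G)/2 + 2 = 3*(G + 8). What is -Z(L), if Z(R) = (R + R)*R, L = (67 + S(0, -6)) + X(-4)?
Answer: -1241888/81 ≈ -15332.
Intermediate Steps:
X(G) = 44 + 6*G (X(G) = -4 + 2*(3*(G + 8)) = -4 + 2*(3*(8 + G)) = -4 + 2*(24 + 3*G) = -4 + (48 + 6*G) = 44 + 6*G)
S(T, B) = 5/9 (S(T, B) = -⅑*(-5) = 5/9)
L = 788/9 (L = (67 + 5/9) + (44 + 6*(-4)) = 608/9 + (44 - 24) = 608/9 + 20 = 788/9 ≈ 87.556)
Z(R) = 2*R² (Z(R) = (2*R)*R = 2*R²)
-Z(L) = -2*(788/9)² = -2*620944/81 = -1*1241888/81 = -1241888/81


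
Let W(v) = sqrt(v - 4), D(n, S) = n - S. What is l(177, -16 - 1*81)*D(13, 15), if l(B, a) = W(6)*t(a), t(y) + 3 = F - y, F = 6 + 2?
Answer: -204*sqrt(2) ≈ -288.50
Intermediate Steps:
W(v) = sqrt(-4 + v)
F = 8
t(y) = 5 - y (t(y) = -3 + (8 - y) = 5 - y)
l(B, a) = sqrt(2)*(5 - a) (l(B, a) = sqrt(-4 + 6)*(5 - a) = sqrt(2)*(5 - a))
l(177, -16 - 1*81)*D(13, 15) = (sqrt(2)*(5 - (-16 - 1*81)))*(13 - 1*15) = (sqrt(2)*(5 - (-16 - 81)))*(13 - 15) = (sqrt(2)*(5 - 1*(-97)))*(-2) = (sqrt(2)*(5 + 97))*(-2) = (sqrt(2)*102)*(-2) = (102*sqrt(2))*(-2) = -204*sqrt(2)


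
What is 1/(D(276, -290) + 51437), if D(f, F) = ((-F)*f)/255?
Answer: 17/879765 ≈ 1.9323e-5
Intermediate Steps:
D(f, F) = -F*f/255 (D(f, F) = -F*f*(1/255) = -F*f/255)
1/(D(276, -290) + 51437) = 1/(-1/255*(-290)*276 + 51437) = 1/(5336/17 + 51437) = 1/(879765/17) = 17/879765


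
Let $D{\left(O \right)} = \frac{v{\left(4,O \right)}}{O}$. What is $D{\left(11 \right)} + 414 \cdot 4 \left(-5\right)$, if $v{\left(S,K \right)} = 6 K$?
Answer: $-8274$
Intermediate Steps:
$D{\left(O \right)} = 6$ ($D{\left(O \right)} = \frac{6 O}{O} = 6$)
$D{\left(11 \right)} + 414 \cdot 4 \left(-5\right) = 6 + 414 \cdot 4 \left(-5\right) = 6 + 414 \left(-20\right) = 6 - 8280 = -8274$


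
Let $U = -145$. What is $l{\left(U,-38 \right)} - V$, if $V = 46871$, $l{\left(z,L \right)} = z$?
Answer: $-47016$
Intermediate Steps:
$l{\left(U,-38 \right)} - V = -145 - 46871 = -47016$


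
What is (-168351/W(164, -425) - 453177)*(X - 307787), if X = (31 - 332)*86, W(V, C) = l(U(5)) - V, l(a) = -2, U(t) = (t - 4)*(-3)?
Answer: 25045172050863/166 ≈ 1.5087e+11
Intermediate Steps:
U(t) = 12 - 3*t (U(t) = (-4 + t)*(-3) = 12 - 3*t)
W(V, C) = -2 - V
X = -25886 (X = -301*86 = -25886)
(-168351/W(164, -425) - 453177)*(X - 307787) = (-168351/(-2 - 1*164) - 453177)*(-25886 - 307787) = (-168351/(-2 - 164) - 453177)*(-333673) = (-168351/(-166) - 453177)*(-333673) = (-168351*(-1/166) - 453177)*(-333673) = (168351/166 - 453177)*(-333673) = -75059031/166*(-333673) = 25045172050863/166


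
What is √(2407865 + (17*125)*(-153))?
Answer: 2*√520685 ≈ 1443.2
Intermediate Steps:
√(2407865 + (17*125)*(-153)) = √(2407865 + 2125*(-153)) = √(2407865 - 325125) = √2082740 = 2*√520685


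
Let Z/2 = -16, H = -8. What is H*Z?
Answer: 256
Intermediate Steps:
Z = -32 (Z = 2*(-16) = -32)
H*Z = -8*(-32) = 256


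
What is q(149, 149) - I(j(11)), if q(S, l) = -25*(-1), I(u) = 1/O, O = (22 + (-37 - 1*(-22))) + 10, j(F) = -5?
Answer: 424/17 ≈ 24.941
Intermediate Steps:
O = 17 (O = (22 + (-37 + 22)) + 10 = (22 - 15) + 10 = 7 + 10 = 17)
I(u) = 1/17
q(S, l) = 25
q(149, 149) - I(j(11)) = 25 - 1*1/17 = 25 - 1/17 = 424/17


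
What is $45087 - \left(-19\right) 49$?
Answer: $46018$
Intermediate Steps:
$45087 - \left(-19\right) 49 = 45087 - -931 = 45087 + 931 = 46018$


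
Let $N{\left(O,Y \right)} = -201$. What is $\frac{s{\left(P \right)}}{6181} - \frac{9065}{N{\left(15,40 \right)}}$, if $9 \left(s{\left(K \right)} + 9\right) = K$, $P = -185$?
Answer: $\frac{24010639}{532449} \approx 45.095$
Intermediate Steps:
$s{\left(K \right)} = -9 + \frac{K}{9}$
$\frac{s{\left(P \right)}}{6181} - \frac{9065}{N{\left(15,40 \right)}} = \frac{-9 + \frac{1}{9} \left(-185\right)}{6181} - \frac{9065}{-201} = \left(-9 - \frac{185}{9}\right) \frac{1}{6181} - - \frac{9065}{201} = \left(- \frac{266}{9}\right) \frac{1}{6181} + \frac{9065}{201} = - \frac{38}{7947} + \frac{9065}{201} = \frac{24010639}{532449}$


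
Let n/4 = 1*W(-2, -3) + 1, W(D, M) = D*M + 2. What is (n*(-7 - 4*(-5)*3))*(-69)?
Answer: -131652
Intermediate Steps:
W(D, M) = 2 + D*M
n = 36 (n = 4*(1*(2 - 2*(-3)) + 1) = 4*(1*(2 + 6) + 1) = 4*(1*8 + 1) = 4*(8 + 1) = 4*9 = 36)
(n*(-7 - 4*(-5)*3))*(-69) = (36*(-7 - 4*(-5)*3))*(-69) = (36*(-7 + 20*3))*(-69) = (36*(-7 + 60))*(-69) = (36*53)*(-69) = 1908*(-69) = -131652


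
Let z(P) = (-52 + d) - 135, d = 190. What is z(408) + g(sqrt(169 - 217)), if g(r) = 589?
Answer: 592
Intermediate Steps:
z(P) = 3 (z(P) = (-52 + 190) - 135 = 138 - 135 = 3)
z(408) + g(sqrt(169 - 217)) = 3 + 589 = 592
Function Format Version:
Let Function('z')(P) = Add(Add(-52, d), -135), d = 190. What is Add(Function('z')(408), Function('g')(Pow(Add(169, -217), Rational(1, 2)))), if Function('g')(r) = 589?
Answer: 592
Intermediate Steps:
Function('z')(P) = 3 (Function('z')(P) = Add(Add(-52, 190), -135) = Add(138, -135) = 3)
Add(Function('z')(408), Function('g')(Pow(Add(169, -217), Rational(1, 2)))) = Add(3, 589) = 592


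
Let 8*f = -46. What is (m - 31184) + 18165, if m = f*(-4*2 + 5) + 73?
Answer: -51715/4 ≈ -12929.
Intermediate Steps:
f = -23/4 (f = (1/8)*(-46) = -23/4 ≈ -5.7500)
m = 361/4 (m = -23*(-4*2 + 5)/4 + 73 = -23*(-8 + 5)/4 + 73 = -23/4*(-3) + 73 = 69/4 + 73 = 361/4 ≈ 90.250)
(m - 31184) + 18165 = (361/4 - 31184) + 18165 = -124375/4 + 18165 = -51715/4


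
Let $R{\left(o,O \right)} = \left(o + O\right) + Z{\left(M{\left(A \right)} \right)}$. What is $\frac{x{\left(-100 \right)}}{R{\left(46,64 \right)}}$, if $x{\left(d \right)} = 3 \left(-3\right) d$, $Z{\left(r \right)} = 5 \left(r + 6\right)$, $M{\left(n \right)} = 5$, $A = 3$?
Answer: $\frac{60}{11} \approx 5.4545$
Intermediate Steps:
$Z{\left(r \right)} = 30 + 5 r$ ($Z{\left(r \right)} = 5 \left(6 + r\right) = 30 + 5 r$)
$R{\left(o,O \right)} = 55 + O + o$ ($R{\left(o,O \right)} = \left(o + O\right) + \left(30 + 5 \cdot 5\right) = \left(O + o\right) + \left(30 + 25\right) = \left(O + o\right) + 55 = 55 + O + o$)
$x{\left(d \right)} = - 9 d$
$\frac{x{\left(-100 \right)}}{R{\left(46,64 \right)}} = \frac{\left(-9\right) \left(-100\right)}{55 + 64 + 46} = \frac{900}{165} = 900 \cdot \frac{1}{165} = \frac{60}{11}$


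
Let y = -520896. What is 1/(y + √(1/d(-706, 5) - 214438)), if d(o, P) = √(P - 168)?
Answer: 163/(-84906048 + √163*√(-34953394 - I*√163)) ≈ -1.9198e-6 + 1.7067e-9*I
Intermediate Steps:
d(o, P) = √(-168 + P)
1/(y + √(1/d(-706, 5) - 214438)) = 1/(-520896 + √(1/(√(-168 + 5)) - 214438)) = 1/(-520896 + √(1/(√(-163)) - 214438)) = 1/(-520896 + √(1/(I*√163) - 214438)) = 1/(-520896 + √(-I*√163/163 - 214438)) = 1/(-520896 + √(-214438 - I*√163/163))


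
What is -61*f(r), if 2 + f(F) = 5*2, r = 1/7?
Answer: -488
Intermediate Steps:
r = 1/7 ≈ 0.14286
f(F) = 8 (f(F) = -2 + 5*2 = -2 + 10 = 8)
-61*f(r) = -61*8 = -488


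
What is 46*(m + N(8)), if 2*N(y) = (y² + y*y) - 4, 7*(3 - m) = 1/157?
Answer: 3285964/1099 ≈ 2990.0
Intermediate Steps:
m = 3296/1099 (m = 3 - ⅐/157 = 3 - ⅐*1/157 = 3 - 1/1099 = 3296/1099 ≈ 2.9991)
N(y) = -2 + y² (N(y) = ((y² + y*y) - 4)/2 = ((y² + y²) - 4)/2 = (2*y² - 4)/2 = (-4 + 2*y²)/2 = -2 + y²)
46*(m + N(8)) = 46*(3296/1099 + (-2 + 8²)) = 46*(3296/1099 + (-2 + 64)) = 46*(3296/1099 + 62) = 46*(71434/1099) = 3285964/1099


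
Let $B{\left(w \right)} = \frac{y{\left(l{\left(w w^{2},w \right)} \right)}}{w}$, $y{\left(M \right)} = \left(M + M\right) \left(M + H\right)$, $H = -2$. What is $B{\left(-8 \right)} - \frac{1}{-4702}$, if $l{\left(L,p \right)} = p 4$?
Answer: $- \frac{1278943}{4702} \approx -272.0$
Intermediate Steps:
$l{\left(L,p \right)} = 4 p$
$y{\left(M \right)} = 2 M \left(-2 + M\right)$ ($y{\left(M \right)} = \left(M + M\right) \left(M - 2\right) = 2 M \left(-2 + M\right)$)
$B{\left(w \right)} = -16 + 32 w$ ($B{\left(w \right)} = \frac{2 \cdot 4 w \left(-2 + 4 w\right)}{w} = \frac{8 w \left(-2 + 4 w\right)}{w} = -16 + 32 w$)
$B{\left(-8 \right)} - \frac{1}{-4702} = \left(-16 + 32 \left(-8\right)\right) - \frac{1}{-4702} = \left(-16 - 256\right) - - \frac{1}{4702} = -272 + \frac{1}{4702} = - \frac{1278943}{4702}$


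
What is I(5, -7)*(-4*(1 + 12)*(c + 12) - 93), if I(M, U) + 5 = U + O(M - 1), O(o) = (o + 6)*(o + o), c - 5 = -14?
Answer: -16932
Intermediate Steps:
c = -9 (c = 5 - 14 = -9)
O(o) = 2*o*(6 + o) (O(o) = (6 + o)*(2*o) = 2*o*(6 + o))
I(M, U) = -5 + U + 2*(-1 + M)*(5 + M) (I(M, U) = -5 + (U + 2*(M - 1)*(6 + (M - 1))) = -5 + (U + 2*(-1 + M)*(6 + (-1 + M))) = -5 + (U + 2*(-1 + M)*(5 + M)) = -5 + U + 2*(-1 + M)*(5 + M))
I(5, -7)*(-4*(1 + 12)*(c + 12) - 93) = (-5 - 7 + 2*(-1 + 5)*(5 + 5))*(-4*(1 + 12)*(-9 + 12) - 93) = (-5 - 7 + 2*4*10)*(-52*3 - 93) = (-5 - 7 + 80)*(-4*39 - 93) = 68*(-156 - 93) = 68*(-249) = -16932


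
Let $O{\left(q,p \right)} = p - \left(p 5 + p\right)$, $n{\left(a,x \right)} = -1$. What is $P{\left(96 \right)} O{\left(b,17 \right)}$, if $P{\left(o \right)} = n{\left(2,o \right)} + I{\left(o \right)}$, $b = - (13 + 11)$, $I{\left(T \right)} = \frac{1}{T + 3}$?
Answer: $\frac{8330}{99} \approx 84.141$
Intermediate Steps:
$I{\left(T \right)} = \frac{1}{3 + T}$
$b = -24$ ($b = \left(-1\right) 24 = -24$)
$O{\left(q,p \right)} = - 5 p$ ($O{\left(q,p \right)} = p - \left(5 p + p\right) = p - 6 p = - 5 p$)
$P{\left(o \right)} = -1 + \frac{1}{3 + o}$
$P{\left(96 \right)} O{\left(b,17 \right)} = \frac{-2 - 96}{3 + 96} \left(\left(-5\right) 17\right) = \frac{-2 - 96}{99} \left(-85\right) = \frac{1}{99} \left(-98\right) \left(-85\right) = \left(- \frac{98}{99}\right) \left(-85\right) = \frac{8330}{99}$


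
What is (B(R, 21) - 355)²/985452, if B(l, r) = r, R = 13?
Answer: 27889/246363 ≈ 0.11320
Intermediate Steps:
(B(R, 21) - 355)²/985452 = (21 - 355)²/985452 = (-334)²*(1/985452) = 111556*(1/985452) = 27889/246363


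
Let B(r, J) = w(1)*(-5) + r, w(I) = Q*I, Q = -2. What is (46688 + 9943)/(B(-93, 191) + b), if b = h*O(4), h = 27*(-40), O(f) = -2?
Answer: 56631/2077 ≈ 27.266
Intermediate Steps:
w(I) = -2*I
h = -1080
B(r, J) = 10 + r (B(r, J) = -2*1*(-5) + r = -2*(-5) + r = 10 + r)
b = 2160 (b = -1080*(-2) = 2160)
(46688 + 9943)/(B(-93, 191) + b) = (46688 + 9943)/((10 - 93) + 2160) = 56631/(-83 + 2160) = 56631/2077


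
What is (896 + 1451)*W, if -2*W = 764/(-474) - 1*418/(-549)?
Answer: 43283374/43371 ≈ 997.98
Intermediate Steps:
W = 18442/43371 (W = -(764/(-474) - 1*418/(-549))/2 = -(764*(-1/474) - 418*(-1/549))/2 = -(-382/237 + 418/549)/2 = -1/2*(-36884/43371) = 18442/43371 ≈ 0.42521)
(896 + 1451)*W = (896 + 1451)*(18442/43371) = 2347*(18442/43371) = 43283374/43371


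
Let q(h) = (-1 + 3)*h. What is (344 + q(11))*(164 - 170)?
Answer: -2196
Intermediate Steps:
q(h) = 2*h
(344 + q(11))*(164 - 170) = (344 + 2*11)*(164 - 170) = (344 + 22)*(-6) = 366*(-6) = -2196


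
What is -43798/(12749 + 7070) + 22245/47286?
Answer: -543386191/312387078 ≈ -1.7395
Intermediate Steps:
-43798/(12749 + 7070) + 22245/47286 = -43798/19819 + 22245*(1/47286) = -43798*1/19819 + 7415/15762 = -43798/19819 + 7415/15762 = -543386191/312387078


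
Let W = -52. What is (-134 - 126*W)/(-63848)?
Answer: -3209/31924 ≈ -0.10052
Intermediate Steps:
(-134 - 126*W)/(-63848) = (-134 - 126*(-52))/(-63848) = (-134 + 6552)*(-1/63848) = 6418*(-1/63848) = -3209/31924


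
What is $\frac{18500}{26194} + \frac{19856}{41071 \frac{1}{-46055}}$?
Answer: $- \frac{11976408537010}{537906887} \approx -22265.0$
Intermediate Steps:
$\frac{18500}{26194} + \frac{19856}{41071 \frac{1}{-46055}} = 18500 \cdot \frac{1}{26194} + \frac{19856}{41071 \left(- \frac{1}{46055}\right)} = \frac{9250}{13097} + \frac{19856}{- \frac{41071}{46055}} = \frac{9250}{13097} + 19856 \left(- \frac{46055}{41071}\right) = \frac{9250}{13097} - \frac{914468080}{41071} = - \frac{11976408537010}{537906887}$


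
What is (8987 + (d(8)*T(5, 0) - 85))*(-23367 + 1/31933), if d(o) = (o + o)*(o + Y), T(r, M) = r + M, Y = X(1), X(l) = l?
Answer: -7179728661020/31933 ≈ -2.2484e+8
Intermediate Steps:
Y = 1
T(r, M) = M + r
d(o) = 2*o*(1 + o) (d(o) = (o + o)*(o + 1) = (2*o)*(1 + o) = 2*o*(1 + o))
(8987 + (d(8)*T(5, 0) - 85))*(-23367 + 1/31933) = (8987 + ((2*8*(1 + 8))*(0 + 5) - 85))*(-23367 + 1/31933) = (8987 + ((2*8*9)*5 - 85))*(-23367 + 1/31933) = (8987 + (144*5 - 85))*(-746178410/31933) = (8987 + (720 - 85))*(-746178410/31933) = (8987 + 635)*(-746178410/31933) = 9622*(-746178410/31933) = -7179728661020/31933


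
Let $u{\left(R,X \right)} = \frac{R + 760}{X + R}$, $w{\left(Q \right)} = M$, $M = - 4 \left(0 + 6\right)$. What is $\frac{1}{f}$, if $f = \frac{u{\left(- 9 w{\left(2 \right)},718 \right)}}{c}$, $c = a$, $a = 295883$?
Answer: $\frac{138177361}{488} \approx 2.8315 \cdot 10^{5}$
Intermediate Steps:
$M = -24$ ($M = \left(-4\right) 6 = -24$)
$w{\left(Q \right)} = -24$
$u{\left(R,X \right)} = \frac{760 + R}{R + X}$
$c = 295883$
$f = \frac{488}{138177361}$ ($f = \frac{\frac{1}{\left(-9\right) \left(-24\right) + 718} \left(760 - -216\right)}{295883} = \frac{760 + 216}{216 + 718} \cdot \frac{1}{295883} = \frac{1}{934} \cdot 976 \cdot \frac{1}{295883} = \frac{488}{467} \cdot \frac{1}{295883} = \frac{488}{138177361} \approx 3.5317 \cdot 10^{-6}$)
$\frac{1}{f} = \frac{1}{\frac{488}{138177361}} = \frac{138177361}{488}$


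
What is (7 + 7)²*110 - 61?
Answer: 21499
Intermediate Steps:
(7 + 7)²*110 - 61 = 14²*110 - 61 = 196*110 - 61 = 21560 - 61 = 21499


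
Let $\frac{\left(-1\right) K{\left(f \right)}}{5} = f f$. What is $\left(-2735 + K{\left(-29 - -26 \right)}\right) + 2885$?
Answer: $105$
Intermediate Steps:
$K{\left(f \right)} = - 5 f^{2}$ ($K{\left(f \right)} = - 5 f f = - 5 f^{2}$)
$\left(-2735 + K{\left(-29 - -26 \right)}\right) + 2885 = \left(-2735 - 5 \left(-29 - -26\right)^{2}\right) + 2885 = \left(-2735 - 5 \left(-29 + 26\right)^{2}\right) + 2885 = \left(-2735 - 5 \left(-3\right)^{2}\right) + 2885 = \left(-2735 - 45\right) + 2885 = -2780 + 2885 = 105$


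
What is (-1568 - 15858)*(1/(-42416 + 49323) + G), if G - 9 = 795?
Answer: -96770568554/6907 ≈ -1.4011e+7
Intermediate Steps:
G = 804 (G = 9 + 795 = 804)
(-1568 - 15858)*(1/(-42416 + 49323) + G) = (-1568 - 15858)*(1/(-42416 + 49323) + 804) = -17426*(1/6907 + 804) = -17426*5553229/6907 = -96770568554/6907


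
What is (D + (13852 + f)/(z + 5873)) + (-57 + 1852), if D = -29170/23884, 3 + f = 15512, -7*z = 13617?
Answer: 147852940776/82083337 ≈ 1801.3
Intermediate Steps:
z = -13617/7 (z = -1/7*13617 = -13617/7 ≈ -1945.3)
f = 15509 (f = -3 + 15512 = 15509)
D = -14585/11942 (D = -29170*1/23884 = -14585/11942 ≈ -1.2213)
(D + (13852 + f)/(z + 5873)) + (-57 + 1852) = (-14585/11942 + (13852 + 15509)/(-13617/7 + 5873)) + (-57 + 1852) = (-14585/11942 + 29361/(27494/7)) + 1795 = (-14585/11942 + 29361*(7/27494)) + 1795 = (-14585/11942 + 205527/27494) + 1795 = 513350861/82083337 + 1795 = 147852940776/82083337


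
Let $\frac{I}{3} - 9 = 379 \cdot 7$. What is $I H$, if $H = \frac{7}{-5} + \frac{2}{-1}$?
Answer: $- \frac{135762}{5} \approx -27152.0$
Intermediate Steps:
$I = 7986$ ($I = 27 + 3 \cdot 379 \cdot 7 = 27 + 3 \cdot 2653 = 27 + 7959 = 7986$)
$H = - \frac{17}{5}$ ($H = 7 \left(- \frac{1}{5}\right) + 2 \left(-1\right) = - \frac{7}{5} - 2 = - \frac{17}{5} \approx -3.4$)
$I H = 7986 \left(- \frac{17}{5}\right) = - \frac{135762}{5}$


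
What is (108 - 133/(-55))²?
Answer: 36881329/3025 ≈ 12192.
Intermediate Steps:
(108 - 133/(-55))² = (108 - 133*(-1/55))² = (108 + 133/55)² = (6073/55)² = 36881329/3025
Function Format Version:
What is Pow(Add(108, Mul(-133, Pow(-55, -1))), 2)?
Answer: Rational(36881329, 3025) ≈ 12192.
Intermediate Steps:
Pow(Add(108, Mul(-133, Pow(-55, -1))), 2) = Pow(Add(108, Mul(-133, Rational(-1, 55))), 2) = Pow(Add(108, Rational(133, 55)), 2) = Pow(Rational(6073, 55), 2) = Rational(36881329, 3025)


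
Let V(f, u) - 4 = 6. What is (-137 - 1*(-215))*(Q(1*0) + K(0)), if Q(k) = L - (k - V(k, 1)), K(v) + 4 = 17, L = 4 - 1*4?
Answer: 1794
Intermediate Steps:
V(f, u) = 10 (V(f, u) = 4 + 6 = 10)
L = 0 (L = 4 - 4 = 0)
K(v) = 13 (K(v) = -4 + 17 = 13)
Q(k) = 10 - k (Q(k) = 0 - (k - 1*10) = 0 - (k - 10) = 0 - (-10 + k) = 0 + (10 - k) = 10 - k)
(-137 - 1*(-215))*(Q(1*0) + K(0)) = (-137 - 1*(-215))*((10 - 0) + 13) = (-137 + 215)*((10 - 1*0) + 13) = 78*((10 + 0) + 13) = 78*(10 + 13) = 78*23 = 1794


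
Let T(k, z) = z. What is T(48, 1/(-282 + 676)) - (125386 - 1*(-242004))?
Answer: -144751659/394 ≈ -3.6739e+5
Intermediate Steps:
T(48, 1/(-282 + 676)) - (125386 - 1*(-242004)) = 1/(-282 + 676) - (125386 - 1*(-242004)) = 1/394 - (125386 + 242004) = 1/394 - 1*367390 = 1/394 - 367390 = -144751659/394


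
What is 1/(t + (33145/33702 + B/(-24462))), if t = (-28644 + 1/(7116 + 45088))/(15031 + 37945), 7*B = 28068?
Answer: 9047530164454848/2522985867040459 ≈ 3.5860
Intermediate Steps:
B = 28068/7 (B = (⅐)*28068 = 28068/7 ≈ 4009.7)
t = -1495331375/2765559104 (t = (-28644 + 1/52204)/52976 = (-28644 + 1/52204)*(1/52976) = -1495331375/52204*1/52976 = -1495331375/2765559104 ≈ -0.54070)
1/(t + (33145/33702 + B/(-24462))) = 1/(-1495331375/2765559104 + (33145/33702 + (28068/7)/(-24462))) = 1/(-1495331375/2765559104 + (33145*(1/33702) + (28068/7)*(-1/24462))) = 1/(-1495331375/2765559104 + (33145/33702 - 4678/28539)) = 1/(-1495331375/2765559104 + 262755733/320607126) = 1/(2522985867040459/9047530164454848) = 9047530164454848/2522985867040459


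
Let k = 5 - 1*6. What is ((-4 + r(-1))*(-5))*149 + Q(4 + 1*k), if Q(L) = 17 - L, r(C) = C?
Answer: 3739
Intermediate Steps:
k = -1 (k = 5 - 6 = -1)
((-4 + r(-1))*(-5))*149 + Q(4 + 1*k) = ((-4 - 1)*(-5))*149 + (17 - (4 + 1*(-1))) = -5*(-5)*149 + (17 - (4 - 1)) = 25*149 + (17 - 1*3) = 3725 + (17 - 3) = 3725 + 14 = 3739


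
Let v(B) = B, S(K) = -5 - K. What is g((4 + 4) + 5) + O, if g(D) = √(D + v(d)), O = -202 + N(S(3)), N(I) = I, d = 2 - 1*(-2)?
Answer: -210 + √17 ≈ -205.88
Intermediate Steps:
d = 4 (d = 2 + 2 = 4)
O = -210 (O = -202 + (-5 - 1*3) = -202 + (-5 - 3) = -202 - 8 = -210)
g(D) = √(4 + D) (g(D) = √(D + 4) = √(4 + D))
g((4 + 4) + 5) + O = √(4 + ((4 + 4) + 5)) - 210 = √(4 + (8 + 5)) - 210 = √(4 + 13) - 210 = √17 - 210 = -210 + √17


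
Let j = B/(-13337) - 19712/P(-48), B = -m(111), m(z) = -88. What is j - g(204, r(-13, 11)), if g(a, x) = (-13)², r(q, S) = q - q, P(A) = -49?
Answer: 21778705/93359 ≈ 233.28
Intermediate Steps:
r(q, S) = 0
g(a, x) = 169
B = 88 (B = -1*(-88) = 88)
j = 37556376/93359 (j = 88/(-13337) - 19712/(-49) = 88*(-1/13337) - 19712*(-1/49) = -88/13337 + 2816/7 = 37556376/93359 ≈ 402.28)
j - g(204, r(-13, 11)) = 37556376/93359 - 1*169 = 37556376/93359 - 169 = 21778705/93359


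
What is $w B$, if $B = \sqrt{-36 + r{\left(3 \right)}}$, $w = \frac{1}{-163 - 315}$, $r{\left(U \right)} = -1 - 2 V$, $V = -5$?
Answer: $- \frac{3 i \sqrt{3}}{478} \approx - 0.010871 i$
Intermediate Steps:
$r{\left(U \right)} = 9$ ($r{\left(U \right)} = -1 - -10 = -1 + 10 = 9$)
$w = - \frac{1}{478}$ ($w = \frac{1}{-478} = - \frac{1}{478} \approx -0.002092$)
$B = 3 i \sqrt{3}$ ($B = \sqrt{-36 + 9} = \sqrt{-27} = 3 i \sqrt{3} \approx 5.1962 i$)
$w B = - \frac{3 i \sqrt{3}}{478}$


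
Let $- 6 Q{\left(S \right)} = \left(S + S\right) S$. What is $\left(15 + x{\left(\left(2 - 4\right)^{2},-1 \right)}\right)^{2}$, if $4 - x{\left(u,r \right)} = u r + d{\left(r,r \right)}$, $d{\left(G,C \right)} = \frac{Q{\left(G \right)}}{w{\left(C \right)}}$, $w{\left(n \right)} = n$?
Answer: $\frac{4624}{9} \approx 513.78$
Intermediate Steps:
$Q{\left(S \right)} = - \frac{S^{2}}{3}$ ($Q{\left(S \right)} = - \frac{\left(S + S\right) S}{6} = - \frac{2 S S}{6} = - \frac{2 S^{2}}{6} = - \frac{S^{2}}{3}$)
$d{\left(G,C \right)} = - \frac{G^{2}}{3 C}$ ($d{\left(G,C \right)} = \frac{\left(- \frac{1}{3}\right) G^{2}}{C} = - \frac{G^{2}}{3 C}$)
$x{\left(u,r \right)} = 4 + \frac{r}{3} - r u$ ($x{\left(u,r \right)} = 4 - \left(u r - \frac{r^{2}}{3 r}\right) = 4 - \left(r u - \frac{r}{3}\right) = 4 - \left(- \frac{r}{3} + r u\right) = 4 + \frac{r}{3} - r u$)
$\left(15 + x{\left(\left(2 - 4\right)^{2},-1 \right)}\right)^{2} = \left(15 + \left(4 + \frac{1}{3} \left(-1\right) - - \left(2 - 4\right)^{2}\right)\right)^{2} = \left(15 - \left(- \frac{11}{3} - 4\right)\right)^{2} = \left(15 + \left(4 - \frac{1}{3} + 4\right)\right)^{2} = \left(15 + \frac{23}{3}\right)^{2} = \left(\frac{68}{3}\right)^{2} = \frac{4624}{9}$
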